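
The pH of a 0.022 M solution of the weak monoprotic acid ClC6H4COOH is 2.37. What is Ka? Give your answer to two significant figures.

[H+] = 10^(-2.37) = 4.27 × 10^-3 M
At equilibrium [HA] = 0.022 − 4.27 × 10^-3 = 1.77 × 10^-2 M
Ka = [H+][A-]/[HA] = (4.27 × 10^-3)² / 1.77 × 10^-2 = 1.0 × 10^-3

Ka = 1.0 × 10^-3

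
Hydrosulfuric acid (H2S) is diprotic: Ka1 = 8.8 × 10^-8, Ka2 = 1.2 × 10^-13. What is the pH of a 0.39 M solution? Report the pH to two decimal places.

Ka1 ≫ Ka2, so treat the first dissociation as the only significant source of H+.
Ka1 = x²/(0.39 − x) = 8.8 × 10^-8
x ≈ √(8.8 × 10^-8 × 0.39) = 1.85 × 10^-4 M
pH = −log(1.85 × 10^-4) = 3.73

pH = 3.73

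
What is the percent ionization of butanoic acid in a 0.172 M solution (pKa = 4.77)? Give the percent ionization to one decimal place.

1.0%

CH3(CH2)2COOH ⇌ CH3(CH2)2COO- + H+; let x = [H+] at equilibrium.
Ka = 10^(−4.77) = 1.70 × 10^-5
x ≈ √(Ka·C₀) = √(1.70 × 10^-5 × 0.172) = 1.71 × 10^-3 M
% ionization = x/C₀ × 100% = 1.71 × 10^-3/0.172 × 100% = 1.0%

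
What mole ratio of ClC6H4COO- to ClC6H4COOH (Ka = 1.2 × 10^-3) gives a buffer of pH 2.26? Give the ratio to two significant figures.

pKa = -log(1.2 × 10^-3) = 2.921
pH = pKa + log(r) ⇒ log(r) = 2.26 − 2.921 = -0.661
r = [ClC6H4COO-]/[ClC6H4COOH] = 10^(-0.661) = 0.218

ratio = 0.22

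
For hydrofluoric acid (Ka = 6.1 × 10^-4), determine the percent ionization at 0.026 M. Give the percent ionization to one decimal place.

HF ⇌ F- + H+; let x = [H+] at equilibrium.
Solve x² + 0.00061x − 1.59e-05 = 0 → x = 3.69 × 10^-3 M
Fraction ionized = 3.69 × 10^-3 / 0.026 = 0.1419 → 14.2%

14.2%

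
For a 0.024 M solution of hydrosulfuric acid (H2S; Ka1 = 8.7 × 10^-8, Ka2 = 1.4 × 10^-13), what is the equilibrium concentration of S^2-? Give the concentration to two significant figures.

First ionization gives [H+] ≈ [HS-] = 4.57 × 10^-5 M.
Second step: Ka2 = [H+][S^2-]/[HS-] ≈ [S^2-] (since [H+] ≈ [HS-]).
So [S^2-] ≈ Ka2.

1.4 × 10^-13 M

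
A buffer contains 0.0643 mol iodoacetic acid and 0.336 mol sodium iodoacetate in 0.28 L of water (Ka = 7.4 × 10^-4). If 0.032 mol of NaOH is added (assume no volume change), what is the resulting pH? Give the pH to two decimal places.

pH = 4.19

OH- converts ICH2COOH to ICH2COO-: ICH2COOH → 0.0323 mol, ICH2COO- → 0.368 mol.
pKa = −log(7.4 × 10^-4) = 3.131
Henderson–Hasselbalch with mole ratio 0.368/0.0323: pH = 3.131 + (+1.057)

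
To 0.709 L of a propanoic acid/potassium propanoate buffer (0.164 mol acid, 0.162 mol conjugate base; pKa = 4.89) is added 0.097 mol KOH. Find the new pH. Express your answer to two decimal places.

After neutralization: n(CH3CH2COOH) = 0.067 mol, n(CH3CH2COO-) = 0.259 mol.
pH = pKa + log(n_CH3CH2COO-/n_CH3CH2COOH) = 4.89 + log(0.259/0.067) = 4.89 + (+0.587)

pH = 5.48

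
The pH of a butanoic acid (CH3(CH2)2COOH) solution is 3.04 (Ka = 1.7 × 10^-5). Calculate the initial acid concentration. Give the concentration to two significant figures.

C₀ = 5.0 × 10^-2 M

[H+] = 10^(-3.04) = 9.12 × 10^-4 M = x
Ka = x²/(C₀ − x) ⇒ C₀ = x + x²/Ka
C₀ = 9.12 × 10^-4 + (9.12 × 10^-4)²/(1.7 × 10^-5) = 4.98 × 10^-2 M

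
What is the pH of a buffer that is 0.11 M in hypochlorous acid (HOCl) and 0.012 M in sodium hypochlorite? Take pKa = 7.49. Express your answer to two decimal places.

pH = 6.53

pH = pKa + log([A⁻]/[HA]) = 7.49 + log(0.012/0.11)
pH = 7.49 + (-0.962) = 6.53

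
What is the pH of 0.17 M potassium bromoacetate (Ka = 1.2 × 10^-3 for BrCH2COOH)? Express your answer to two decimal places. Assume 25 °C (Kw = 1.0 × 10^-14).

BrCH2COO- is the conjugate base of the weak acid BrCH2COOH.
Kb = Kw/Ka = 1.0×10^-14 / 1.2 × 10^-3 = 8.33 × 10^-12
Kb = x²/(0.17 − x) = 8.33 × 10^-12
Neglecting x in the denominator: x = √(8.33 × 10^-12 × 0.17) = 1.19 × 10^-6 M
Check: 0.0007% ionized — well under 5%, approximation valid.
pOH = 5.92, so pH = 14.00 − pOH = 8.08

pH = 8.08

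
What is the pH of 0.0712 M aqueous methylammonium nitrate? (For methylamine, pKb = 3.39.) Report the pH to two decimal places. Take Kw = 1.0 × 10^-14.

pH = 5.88

CH3NH3+ is the conjugate acid of the weak base CH3NH2.
Kb = 10^(−3.39) = 4.07 × 10^-4
Ka = Kw/Kb = 1.0×10^-14 / 4.07 × 10^-4 = 2.46 × 10^-11
Ka = [H+]²/(0.0712 − [H+]) = 2.46 × 10^-11
Neglecting [H+] in the denominator: [H+] = √(2.46 × 10^-11 × 0.0712) = 1.32 × 10^-6 M
pH = −log(1.32 × 10^-6) = 5.88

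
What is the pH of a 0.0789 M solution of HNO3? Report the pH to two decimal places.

HNO3 is a strong acid and dissociates completely, so [H+] = 0.0789 M.
pH = -log(0.0789) = 1.10

pH = 1.10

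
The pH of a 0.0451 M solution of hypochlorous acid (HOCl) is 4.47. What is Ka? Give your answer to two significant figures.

Ka = 2.5 × 10^-8

[H+] = 10^(-4.47) = 3.39 × 10^-5 M
At equilibrium [HA] = 0.0451 − 3.39 × 10^-5 = 4.51 × 10^-2 M
Ka = [H+][A-]/[HA] = (3.39 × 10^-5)² / 4.51 × 10^-2 = 2.5 × 10^-8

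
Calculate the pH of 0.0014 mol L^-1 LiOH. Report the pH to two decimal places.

LiOH is a strong base; [OH-] = 0.0014 M.
pOH = -log(0.0014) = 2.85
pH = 14.00 - 2.85 = 11.15

pH = 11.15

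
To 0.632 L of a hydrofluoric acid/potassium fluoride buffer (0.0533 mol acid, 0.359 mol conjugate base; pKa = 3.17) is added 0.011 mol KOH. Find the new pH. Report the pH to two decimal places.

After neutralization: n(HF) = 0.0423 mol, n(F-) = 0.37 mol.
Henderson–Hasselbalch with mole ratio 0.37/0.0423: pH = 3.17 + (+0.942)

pH = 4.11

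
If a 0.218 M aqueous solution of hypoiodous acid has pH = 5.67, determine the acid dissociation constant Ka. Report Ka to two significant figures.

Ka = 2.1 × 10^-11

[H+] = 10^(-5.67) = 2.14 × 10^-6 M
At equilibrium [HA] = 0.218 − 2.14 × 10^-6 = 2.18 × 10^-1 M
Ka = [H+][A-]/[HA] = (2.14 × 10^-6)² / 2.18 × 10^-1 = 2.1 × 10^-11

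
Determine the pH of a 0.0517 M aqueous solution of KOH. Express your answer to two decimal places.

pH = 12.71

KOH is a strong base; [OH-] = 0.0517 M.
pOH = -log(0.0517) = 1.29
pH = 14.00 - 1.29 = 12.71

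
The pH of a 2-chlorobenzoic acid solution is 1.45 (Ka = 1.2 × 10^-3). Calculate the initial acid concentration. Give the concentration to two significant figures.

[H+] = 10^(-1.45) = 3.55 × 10^-2 M = x
Ka = x²/(C₀ − x) ⇒ C₀ = x + x²/Ka
C₀ = 3.55 × 10^-2 + (3.55 × 10^-2)²/(1.2 × 10^-3) = 1.09 M

C₀ = 1.1 M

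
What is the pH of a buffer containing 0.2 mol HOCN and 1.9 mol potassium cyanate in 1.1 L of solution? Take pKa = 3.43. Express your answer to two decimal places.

pH = 4.41

Henderson–Hasselbalch: pH = pKa + log([OCN-]/[HOCN]) = 3.43 + log(1.9/0.2)
pH = 3.43 + (+0.978) = 4.41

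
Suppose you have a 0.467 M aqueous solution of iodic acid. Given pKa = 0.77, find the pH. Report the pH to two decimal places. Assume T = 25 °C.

HIO3 ⇌ IO3- + H+
Ka = 10^(−0.77) = 1.70 × 10^-1
From the ICE table, Ka = x²/(0.467 − x) = 1.70 × 10^-1.
The 5% rule fails; solving x² + Ka·x − Ka·C₀ = 0 exactly:
x = [−0.17 + √(0.17² + 0.318)]/2 = 2.09 × 10^-1 M
pH = −log(2.09 × 10^-1) = 0.68

pH = 0.68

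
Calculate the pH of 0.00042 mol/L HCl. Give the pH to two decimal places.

HCl is a strong acid and dissociates completely, so [H+] = 0.00042 M.
pH = -log(0.00042) = 3.38

pH = 3.38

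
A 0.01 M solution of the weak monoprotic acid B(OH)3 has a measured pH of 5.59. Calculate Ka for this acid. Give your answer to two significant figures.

Ka = 6.6 × 10^-10

[H+] = 10^(-5.59) = 2.57 × 10^-6 M
At equilibrium [HA] = 0.01 − 2.57 × 10^-6 = 1.00 × 10^-2 M
Ka = [H+][A-]/[HA] = (2.57 × 10^-6)² / 1.00 × 10^-2 = 6.6 × 10^-10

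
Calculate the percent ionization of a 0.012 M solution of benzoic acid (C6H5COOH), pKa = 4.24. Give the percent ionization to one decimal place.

C6H5COOH ⇌ C6H5COO- + H+; let x = [H+] at equilibrium.
Ka = 10^(−4.24) = 5.75 × 10^-5
Solve x² + 5.75e-05x − 6.9e-07 = 0 → x = 8.02 × 10^-4 M
% ionization = x/C₀ × 100% = 8.02 × 10^-4/0.012 × 100% = 6.7%

6.7%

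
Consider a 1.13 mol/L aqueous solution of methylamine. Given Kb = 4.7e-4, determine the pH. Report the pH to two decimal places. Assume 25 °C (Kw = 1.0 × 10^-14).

CH3NH2 + H2O ⇌ CH3NH3+ + OH-
Kb = [OH-]²/(1.13 − [OH-]) = 4.7 × 10^-4
Neglecting [OH-] in the denominator: [OH-] = √(4.7 × 10^-4 × 1.13) = 2.30 × 10^-2 M
pOH = 1.64, so pH = 14.00 − pOH = 12.36

pH = 12.36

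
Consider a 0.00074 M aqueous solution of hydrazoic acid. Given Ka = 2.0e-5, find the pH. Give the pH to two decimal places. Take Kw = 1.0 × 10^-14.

pH = 3.95

HN3 ⇌ N3- + H+
Ka = [H+]²/(0.00074 − [H+]) = 2.0 × 10^-5
Here C₀/Ka ≈ 37, so the small-[H+] approximation fails. Use the quadratic:
[H+] = (−Ka + √(Ka² + 4·Ka·C₀))/2 = 1.12 × 10^-4 M
pH = −log[H+] = −log(1.12 × 10^-4) = 3.95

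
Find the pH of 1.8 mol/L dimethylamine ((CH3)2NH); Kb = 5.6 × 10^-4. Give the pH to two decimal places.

(CH3)2NH + H2O ⇌ (CH3)2NH2+ + OH-
Kb = x²/(1.8 − x) = 5.6 × 10^-4
Since Kb ≪ C₀, x ≈ √(Kb·C₀) = 3.17 × 10^-2 M.
(x/C₀ = 1.8% < 5%, so the approximation holds.)
pOH = −log(3.17 × 10^-2) = 1.50; pH = 14.00 − 1.50 = 12.50

pH = 12.50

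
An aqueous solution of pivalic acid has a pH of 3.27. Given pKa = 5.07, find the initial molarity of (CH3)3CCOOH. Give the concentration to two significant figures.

[H+] = 10^(-3.27) = 5.37 × 10^-4 M = x
Ka = 10^(−5.07) = 8.51 × 10^-6
Ka = x²/(C₀ − x) ⇒ C₀ = x + x²/Ka
C₀ = 5.37 × 10^-4 + (5.37 × 10^-4)²/(8.51 × 10^-6) = 3.44 × 10^-2 M

C₀ = 3.4 × 10^-2 M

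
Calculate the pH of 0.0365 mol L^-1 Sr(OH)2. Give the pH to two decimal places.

Sr(OH)2 is a strong base (each formula unit releases 2 OH-); [OH-] = 0.073 M.
pOH = -log(0.073) = 1.14
pH = 14.00 - 1.14 = 12.86

pH = 12.86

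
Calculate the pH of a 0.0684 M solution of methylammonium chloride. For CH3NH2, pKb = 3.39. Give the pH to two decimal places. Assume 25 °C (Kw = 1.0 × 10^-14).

CH3NH3+ is the conjugate acid of the weak base CH3NH2.
Kb = 10^(−3.39) = 4.07 × 10^-4
Ka = Kw/Kb = 1.0×10^-14 / 4.07 × 10^-4 = 2.46 × 10^-11
From the ICE table, Ka = x²/(0.0684 − x) = 2.46 × 10^-11.
Assume x ≪ 0.0684: x ≈ √(2.46 × 10^-11 × 0.0684) = 1.30 × 10^-6 M
Check: 0.0019% ionized — well under 5%, approximation valid.
pH = −log[H+] = −log(1.30 × 10^-6) = 5.89

pH = 5.89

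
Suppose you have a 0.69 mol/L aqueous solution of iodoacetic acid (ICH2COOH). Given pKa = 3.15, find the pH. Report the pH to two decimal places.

ICH2COOH ⇌ ICH2COO- + H+
Ka = 10^(−3.15) = 7.08 × 10^-4
Ka = x²/(0.69 − x) = 7.08 × 10^-4
Neglecting x in the denominator: x = √(7.08 × 10^-4 × 0.69) = 2.21 × 10^-2 M
(x/C₀ = 3.2% < 5%, so the approximation holds.)
pH = −log(2.21 × 10^-2) = 1.66

pH = 1.66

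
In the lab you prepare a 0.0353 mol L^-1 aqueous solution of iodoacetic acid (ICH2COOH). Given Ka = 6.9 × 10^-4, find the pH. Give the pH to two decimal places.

ICH2COOH ⇌ ICH2COO- + H+
Ka = x²/(0.0353 − x) = 6.9 × 10^-4
Here C₀/Ka ≈ 51.2, so the small-x approximation fails. Use the quadratic:
x = [−0.00069 + √(0.00069² + 9.74e-05)]/2 = 4.60 × 10^-3 M
pH = −log(4.60 × 10^-3) = 2.34

pH = 2.34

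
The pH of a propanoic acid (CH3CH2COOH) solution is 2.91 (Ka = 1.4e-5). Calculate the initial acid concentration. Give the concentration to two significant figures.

[H+] = 10^(-2.91) = 1.23 × 10^-3 M = x
Ka = x²/(C₀ − x) ⇒ C₀ = x + x²/Ka
C₀ = 1.23 × 10^-3 + (1.23 × 10^-3)²/(1.4 × 10^-5) = 1.09 × 10^-1 M

C₀ = 1.1 × 10^-1 M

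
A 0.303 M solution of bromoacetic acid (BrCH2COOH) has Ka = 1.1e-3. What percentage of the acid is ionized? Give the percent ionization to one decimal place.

BrCH2COOH ⇌ BrCH2COO- + H+; let x = [H+] at equilibrium.
Solve x² + 0.0011x − 0.000333 = 0 → x = 1.77 × 10^-2 M
Fraction ionized = 1.77 × 10^-2 / 0.303 = 0.0584 → 5.8%

5.8%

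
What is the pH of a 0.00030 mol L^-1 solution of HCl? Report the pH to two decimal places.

HCl is a strong acid and dissociates completely, so [H+] = 0.00030 M.
pH = -log(0.0003) = 3.52

pH = 3.52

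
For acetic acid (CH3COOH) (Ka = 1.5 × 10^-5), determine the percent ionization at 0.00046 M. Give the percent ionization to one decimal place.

16.5%

CH3COOH ⇌ CH3COO- + H+; let x = [H+] at equilibrium.
Solve x² + 1.5e-05x − 6.9e-09 = 0 → x = 7.59 × 10^-5 M
Fraction ionized = 7.59 × 10^-5 / 0.00046 = 0.1650 → 16.5%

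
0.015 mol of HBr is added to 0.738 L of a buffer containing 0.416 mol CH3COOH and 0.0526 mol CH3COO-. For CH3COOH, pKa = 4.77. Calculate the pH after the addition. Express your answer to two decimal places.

pH = 3.71

After neutralization: n(CH3COOH) = 0.431 mol, n(CH3COO-) = 0.0376 mol.
pH = pKa + log([A⁻]/[HA]) = 4.77 + log(0.0376/0.431) = 4.77 -1.059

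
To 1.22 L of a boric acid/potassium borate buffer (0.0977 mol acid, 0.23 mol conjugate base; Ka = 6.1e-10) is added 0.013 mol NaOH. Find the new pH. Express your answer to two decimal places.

After neutralization: n(B(OH)3) = 0.0847 mol, n(B(OH)4-) = 0.243 mol.
pKa = −log(6.1 × 10^-10) = 9.215
Henderson–Hasselbalch with mole ratio 0.243/0.0847: pH = 9.215 + (+0.458)

pH = 9.67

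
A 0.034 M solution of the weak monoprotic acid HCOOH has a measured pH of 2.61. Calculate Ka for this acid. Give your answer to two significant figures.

[H+] = 10^(-2.61) = 2.45 × 10^-3 M
At equilibrium [HA] = 0.034 − 2.45 × 10^-3 = 3.16 × 10^-2 M
Ka = [H+][A-]/[HA] = (2.45 × 10^-3)² / 3.16 × 10^-2 = 1.9 × 10^-4

Ka = 1.9 × 10^-4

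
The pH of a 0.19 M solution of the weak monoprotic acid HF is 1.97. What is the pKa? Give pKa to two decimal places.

[H+] = 10^(-1.97) = 1.07 × 10^-2 M
At equilibrium [HA] = 0.19 − 1.07 × 10^-2 = 1.79 × 10^-1 M
Ka = [H+][A-]/[HA] = (1.07 × 10^-2)² / 1.79 × 10^-1 = 6.40 × 10^-4
pKa = -log(6.40 × 10^-4) = 3.19

pKa = 3.19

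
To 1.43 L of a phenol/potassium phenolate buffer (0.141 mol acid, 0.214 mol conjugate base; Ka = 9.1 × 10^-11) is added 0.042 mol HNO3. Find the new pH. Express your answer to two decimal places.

pH = 10.01

After neutralization: n(C6H5OH) = 0.183 mol, n(C6H5O-) = 0.172 mol.
pKa = −log(9.1 × 10^-11) = 10.041
pH = pKa + log([A⁻]/[HA]) = 10.041 + log(0.172/0.183) = 10.041 -0.027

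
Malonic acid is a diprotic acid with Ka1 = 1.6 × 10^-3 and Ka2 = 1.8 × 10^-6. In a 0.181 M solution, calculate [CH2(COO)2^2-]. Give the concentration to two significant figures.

1.8 × 10^-6 M

First ionization gives [H+] ≈ [CH2(COOH)COO-] = 1.62 × 10^-2 M.
Second step: Ka2 = [H+][CH2(COO)2^2-]/[CH2(COOH)COO-] ≈ [CH2(COO)2^2-] (since [H+] ≈ [CH2(COOH)COO-]).
So [CH2(COO)2^2-] ≈ Ka2.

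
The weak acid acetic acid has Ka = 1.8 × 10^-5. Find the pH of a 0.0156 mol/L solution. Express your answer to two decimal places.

CH3COOH ⇌ CH3COO- + H+
Ka = [H+]²/(0.0156 − [H+]) = 1.8 × 10^-5
Neglecting [H+] in the denominator: [H+] = √(1.8 × 10^-5 × 0.0156) = 5.30 × 10^-4 M
pH = −log(5.30 × 10^-4) = 3.28

pH = 3.28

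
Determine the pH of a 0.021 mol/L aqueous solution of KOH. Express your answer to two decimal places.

pH = 12.32

KOH is a strong base; [OH-] = 0.021 M.
pOH = -log(0.021) = 1.68
pH = 14.00 - 1.68 = 12.32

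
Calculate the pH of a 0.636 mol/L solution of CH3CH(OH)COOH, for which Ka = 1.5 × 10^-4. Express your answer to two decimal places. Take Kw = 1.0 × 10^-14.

pH = 2.01

CH3CH(OH)COOH ⇌ CH3CH(OH)COO- + H+
Ka = [H+]²/(0.636 − [H+]) = 1.5 × 10^-4
Assume [H+] ≪ 0.636: [H+] ≈ √(1.5 × 10^-4 × 0.636) = 9.77 × 10^-3 M
([H+]/C₀ = 1.5% < 5%, so the approximation holds.)
pH = −log(9.77 × 10^-3) = 2.01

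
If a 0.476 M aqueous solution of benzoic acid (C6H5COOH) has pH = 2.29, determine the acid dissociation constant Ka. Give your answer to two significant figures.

[H+] = 10^(-2.29) = 5.13 × 10^-3 M
At equilibrium [HA] = 0.476 − 5.13 × 10^-3 = 4.71 × 10^-1 M
Ka = [H+][A-]/[HA] = (5.13 × 10^-3)² / 4.71 × 10^-1 = 5.6 × 10^-5

Ka = 5.6 × 10^-5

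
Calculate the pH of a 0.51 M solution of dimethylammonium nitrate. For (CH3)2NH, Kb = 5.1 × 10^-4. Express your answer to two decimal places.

(CH3)2NH2+ is the conjugate acid of the weak base (CH3)2NH.
Ka = Kw/Kb = 1.0×10^-14 / 5.1 × 10^-4 = 1.96 × 10^-11
From the ICE table, Ka = x²/(0.51 − x) = 1.96 × 10^-11.
Assume x ≪ 0.51: x ≈ √(1.96 × 10^-11 × 0.51) = 3.16 × 10^-6 M
Check: 0.00062% ionized — well under 5%, approximation valid.
pH = −log[H+] = −log(3.16 × 10^-6) = 5.50

pH = 5.50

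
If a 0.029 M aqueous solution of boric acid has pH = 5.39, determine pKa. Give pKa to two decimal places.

pKa = 9.24

[H+] = 10^(-5.39) = 4.07 × 10^-6 M
At equilibrium [HA] = 0.029 − 4.07 × 10^-6 = 2.90 × 10^-2 M
Ka = [H+][A-]/[HA] = (4.07 × 10^-6)² / 2.90 × 10^-2 = 5.71 × 10^-10
pKa = -log(5.71 × 10^-10) = 9.24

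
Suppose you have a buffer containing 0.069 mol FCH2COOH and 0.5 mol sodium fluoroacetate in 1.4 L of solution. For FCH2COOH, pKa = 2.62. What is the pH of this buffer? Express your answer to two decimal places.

pH = 3.48

Henderson–Hasselbalch: pH = pKa + log([FCH2COO-]/[FCH2COOH]) = 2.62 + log(0.5/0.069)
pH = 2.62 + (+0.860) = 3.48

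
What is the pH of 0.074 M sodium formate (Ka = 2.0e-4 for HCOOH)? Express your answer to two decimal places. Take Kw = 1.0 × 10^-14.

pH = 8.28

HCOO- is the conjugate base of the weak acid HCOOH.
Kb = Kw/Ka = 1.0×10^-14 / 2.0 × 10^-4 = 5.00 × 10^-11
From the ICE table, Kb = [OH-]²/(0.074 − [OH-]) = 5.00 × 10^-11.
Since Kb ≪ C₀, [OH-] ≈ √(Kb·C₀) = 1.92 × 10^-6 M.
Check: 0.0026% ionized — well under 5%, approximation valid.
pOH = −log(1.92 × 10^-6) = 5.72; pH = 14.00 − 5.72 = 8.28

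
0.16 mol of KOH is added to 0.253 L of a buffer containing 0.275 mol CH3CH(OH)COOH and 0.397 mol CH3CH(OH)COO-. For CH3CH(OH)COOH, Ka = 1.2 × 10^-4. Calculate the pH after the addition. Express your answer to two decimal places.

OH- converts CH3CH(OH)COOH to CH3CH(OH)COO-: CH3CH(OH)COOH → 0.115 mol, CH3CH(OH)COO- → 0.557 mol.
pKa = −log(1.2 × 10^-4) = 3.921
pH = pKa + log(n_CH3CH(OH)COO-/n_CH3CH(OH)COOH) = 3.921 + log(0.557/0.115) = 3.921 + (+0.685)

pH = 4.61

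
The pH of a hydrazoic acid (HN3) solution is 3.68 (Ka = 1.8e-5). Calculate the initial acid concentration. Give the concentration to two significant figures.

[H+] = 10^(-3.68) = 2.09 × 10^-4 M = x
Ka = x²/(C₀ − x) ⇒ C₀ = x + x²/Ka
C₀ = 2.09 × 10^-4 + (2.09 × 10^-4)²/(1.8 × 10^-5) = 2.64 × 10^-3 M

C₀ = 2.6 × 10^-3 M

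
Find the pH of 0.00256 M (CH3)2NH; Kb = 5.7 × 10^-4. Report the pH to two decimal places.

pH = 10.98

(CH3)2NH + H2O ⇌ (CH3)2NH2+ + OH-
Let x = [OH-] at equilibrium. Kb = x²/(0.00256 − x).
Here C₀/Kb ≈ 4.49, so the small-x approximation fails. Use the quadratic:
x = (−Kb + √(Kb² + 4·Kb·C₀))/2 = 9.56 × 10^-4 M
pOH = 3.02, so pH = 14.00 − pOH = 10.98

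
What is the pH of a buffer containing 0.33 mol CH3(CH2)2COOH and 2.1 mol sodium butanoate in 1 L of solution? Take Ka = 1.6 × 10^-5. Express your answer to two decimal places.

pH = 5.60

pKa = −log(1.6 × 10^-5) = 4.796
Using pH = pKa + log([base]/[acid]) with [base]/[acid] = 2.1/0.33:
pH = 4.796 + (+0.804) = 5.60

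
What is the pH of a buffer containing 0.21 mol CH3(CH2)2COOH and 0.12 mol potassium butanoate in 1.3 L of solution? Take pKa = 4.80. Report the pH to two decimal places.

pH = 4.56

Henderson–Hasselbalch: pH = pKa + log([CH3(CH2)2COO-]/[CH3(CH2)2COOH]) = 4.80 + log(0.12/0.21)
pH = 4.80 + (-0.243) = 4.56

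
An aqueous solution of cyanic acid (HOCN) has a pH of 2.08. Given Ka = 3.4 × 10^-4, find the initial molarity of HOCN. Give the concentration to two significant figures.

C₀ = 2.1 × 10^-1 M

[H+] = 10^(-2.08) = 8.32 × 10^-3 M = x
Ka = x²/(C₀ − x) ⇒ C₀ = x + x²/Ka
C₀ = 8.32 × 10^-3 + (8.32 × 10^-3)²/(3.4 × 10^-4) = 2.12 × 10^-1 M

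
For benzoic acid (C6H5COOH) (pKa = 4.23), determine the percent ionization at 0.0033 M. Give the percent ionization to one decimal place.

12.5%

C6H5COOH ⇌ C6H5COO- + H+; let x = [H+] at equilibrium.
Ka = 10^(−4.23) = 5.89 × 10^-5
Ka = x²/(C₀ − x); solving the quadratic gives x = 4.12 × 10^-4 M.
% ionization = x/C₀ × 100% = 4.12 × 10^-4/0.0033 × 100% = 12.5%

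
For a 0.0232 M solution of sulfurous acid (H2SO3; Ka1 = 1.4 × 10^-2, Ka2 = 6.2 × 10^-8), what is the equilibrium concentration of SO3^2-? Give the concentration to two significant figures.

6.2 × 10^-8 M

First ionization gives [H+] ≈ [HSO3-] = 1.23 × 10^-2 M.
Second step: Ka2 = [H+][SO3^2-]/[HSO3-] ≈ [SO3^2-] (since [H+] ≈ [HSO3-]).
So [SO3^2-] ≈ Ka2.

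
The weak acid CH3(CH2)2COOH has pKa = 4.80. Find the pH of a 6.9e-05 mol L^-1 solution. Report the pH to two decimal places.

pH = 4.58

CH3(CH2)2COOH ⇌ CH3(CH2)2COO- + H+
Ka = 10^(−4.80) = 1.58 × 10^-5
From the ICE table, Ka = x²/(6.9e-05 − x) = 1.58 × 10^-5.
x is not negligible relative to C₀; solve x² + 1.58e-05·x − 1.09e-09 = 0.
x = (−Ka + √(Ka² + 4·Ka·C₀))/2 = 2.61 × 10^-5 M
pH = −log[H+] = −log(2.61 × 10^-5) = 4.58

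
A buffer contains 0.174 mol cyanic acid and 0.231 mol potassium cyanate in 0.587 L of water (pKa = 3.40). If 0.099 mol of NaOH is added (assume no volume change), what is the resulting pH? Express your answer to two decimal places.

pH = 4.04

After neutralization: n(HOCN) = 0.075 mol, n(OCN-) = 0.33 mol.
Henderson–Hasselbalch with mole ratio 0.33/0.075: pH = 3.40 + (+0.643)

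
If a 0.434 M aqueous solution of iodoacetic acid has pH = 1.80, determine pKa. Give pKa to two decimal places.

[H+] = 10^(-1.80) = 1.58 × 10^-2 M
At equilibrium [HA] = 0.434 − 1.58 × 10^-2 = 4.18 × 10^-1 M
Ka = [H+][A-]/[HA] = (1.58 × 10^-2)² / 4.18 × 10^-1 = 5.97 × 10^-4
pKa = -log(5.97 × 10^-4) = 3.22

pKa = 3.22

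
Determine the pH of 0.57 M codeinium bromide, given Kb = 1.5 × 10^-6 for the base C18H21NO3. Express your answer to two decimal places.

pH = 4.21

C18H22NO3+ is the conjugate acid of the weak base C18H21NO3.
Ka = Kw/Kb = 1.0×10^-14 / 1.5 × 10^-6 = 6.67 × 10^-9
Ka = [H+]²/(0.57 − [H+]) = 6.67 × 10^-9
Neglecting [H+] in the denominator: [H+] = √(6.67 × 10^-9 × 0.57) = 6.17 × 10^-5 M
Check: 0.011% ionized — well under 5%, approximation valid.
pH = −log(6.17 × 10^-5) = 4.21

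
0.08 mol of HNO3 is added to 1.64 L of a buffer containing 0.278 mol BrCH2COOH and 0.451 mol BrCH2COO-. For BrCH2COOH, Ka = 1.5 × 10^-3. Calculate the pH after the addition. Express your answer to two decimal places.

pH = 2.84

Added H+ converts BrCH2COO- to BrCH2COOH: BrCH2COOH → 0.358 mol, BrCH2COO- → 0.371 mol.
pKa = −log(1.5 × 10^-3) = 2.824
pH = pKa + log([A⁻]/[HA]) = 2.824 + log(0.371/0.358) = 2.824 +0.015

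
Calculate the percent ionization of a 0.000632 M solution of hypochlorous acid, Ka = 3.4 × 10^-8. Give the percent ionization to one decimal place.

HOCl ⇌ OCl- + H+; let x = [H+] at equilibrium.
x ≈ √(Ka·C₀) = √(3.4 × 10^-8 × 0.000632) = 4.64 × 10^-6 M
% ionization = x/C₀ × 100% = 4.64 × 10^-6/0.000632 × 100% = 0.7%

0.7%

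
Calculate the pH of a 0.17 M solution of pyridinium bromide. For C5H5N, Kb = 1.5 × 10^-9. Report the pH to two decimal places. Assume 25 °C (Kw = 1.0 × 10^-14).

C5H5NH+ is the conjugate acid of the weak base C5H5N.
Ka = Kw/Kb = 1.0×10^-14 / 1.5 × 10^-9 = 6.67 × 10^-6
Let x = [H+] at equilibrium. Ka = x²/(0.17 − x).
Neglecting x in the denominator: x = √(6.67 × 10^-6 × 0.17) = 1.06 × 10^-3 M
pH = −log[H+] = −log(1.06 × 10^-3) = 2.97

pH = 2.97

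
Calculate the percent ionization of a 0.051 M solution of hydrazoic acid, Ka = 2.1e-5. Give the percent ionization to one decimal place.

HN3 ⇌ N3- + H+; let x = [H+] at equilibrium.
x ≈ √(Ka·C₀) = √(2.1 × 10^-5 × 0.051) = 1.03 × 10^-3 M
Fraction ionized = 1.03 × 10^-3 / 0.051 = 0.0202 → 2.0%

2.0%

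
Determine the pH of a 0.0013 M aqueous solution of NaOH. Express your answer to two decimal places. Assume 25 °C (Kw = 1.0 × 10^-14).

NaOH is a strong base; [OH-] = 0.0013 M.
pOH = -log(0.0013) = 2.89
pH = 14.00 - 2.89 = 11.11

pH = 11.11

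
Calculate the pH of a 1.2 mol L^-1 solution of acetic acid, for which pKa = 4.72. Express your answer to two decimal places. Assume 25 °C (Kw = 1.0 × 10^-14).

CH3COOH ⇌ CH3COO- + H+
Ka = 10^(−4.72) = 1.91 × 10^-5
From the ICE table, Ka = x²/(1.2 − x) = 1.91 × 10^-5.
Since Ka ≪ C₀, x ≈ √(Ka·C₀) = 4.79 × 10^-3 M.
pH = −log[H+] = −log(4.79 × 10^-3) = 2.32

pH = 2.32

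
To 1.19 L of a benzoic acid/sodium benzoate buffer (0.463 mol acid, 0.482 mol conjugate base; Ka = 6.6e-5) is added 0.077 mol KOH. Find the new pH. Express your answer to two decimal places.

pH = 4.34

OH- converts C6H5COOH to C6H5COO-: C6H5COOH → 0.386 mol, C6H5COO- → 0.559 mol.
pKa = −log(6.6 × 10^-5) = 4.180
pH = pKa + log([A⁻]/[HA]) = 4.180 + log(0.559/0.386) = 4.180 +0.161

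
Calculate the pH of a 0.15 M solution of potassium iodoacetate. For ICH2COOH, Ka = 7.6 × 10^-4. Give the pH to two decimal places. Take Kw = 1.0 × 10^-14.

pH = 8.15

ICH2COO- is the conjugate base of the weak acid ICH2COOH.
Kb = Kw/Ka = 1.0×10^-14 / 7.6 × 10^-4 = 1.32 × 10^-11
From the ICE table, Kb = x²/(0.15 − x) = 1.32 × 10^-11.
Neglecting x in the denominator: x = √(1.32 × 10^-11 × 0.15) = 1.41 × 10^-6 M
Check: 0.00094% ionized — well under 5%, approximation valid.
pOH = −log(1.41 × 10^-6) = 5.85; pH = 14.00 − 5.85 = 8.15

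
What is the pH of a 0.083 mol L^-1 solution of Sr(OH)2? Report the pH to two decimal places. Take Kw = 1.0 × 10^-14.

Sr(OH)2 is a strong base (each formula unit releases 2 OH-); [OH-] = 0.166 M.
pOH = -log(0.166) = 0.78
pH = 14.00 - 0.78 = 13.22

pH = 13.22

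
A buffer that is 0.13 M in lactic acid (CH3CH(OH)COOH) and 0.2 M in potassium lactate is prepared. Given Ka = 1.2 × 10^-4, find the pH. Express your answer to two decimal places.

pH = 4.11

pKa = −log(1.2 × 10^-4) = 3.921
pH = pKa + log([A⁻]/[HA]) = 3.921 + log(0.2/0.13)
pH = 3.921 + (+0.187) = 4.11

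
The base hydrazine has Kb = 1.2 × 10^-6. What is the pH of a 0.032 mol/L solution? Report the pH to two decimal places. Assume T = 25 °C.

pH = 10.29

N2H4 + H2O ⇌ N2H5+ + OH-
Kb = [OH-]²/(0.032 − [OH-]) = 1.2 × 10^-6
Neglecting [OH-] in the denominator: [OH-] = √(1.2 × 10^-6 × 0.032) = 1.96 × 10^-4 M
Check: 0.61% ionized — well under 5%, approximation valid.
pOH = 3.71, so pH = 14.00 − pOH = 10.29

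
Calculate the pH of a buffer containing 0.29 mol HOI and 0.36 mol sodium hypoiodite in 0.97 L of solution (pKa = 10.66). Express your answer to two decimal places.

pH = 10.75

pH = pKa + log([A⁻]/[HA]) = 10.66 + log(0.36/0.29)
pH = 10.66 + (+0.094) = 10.75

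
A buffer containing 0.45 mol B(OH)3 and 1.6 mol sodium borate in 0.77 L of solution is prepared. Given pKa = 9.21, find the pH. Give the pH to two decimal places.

Henderson–Hasselbalch: pH = pKa + log([B(OH)4-]/[B(OH)3]) = 9.21 + log(1.6/0.45)
pH = 9.21 + (+0.551) = 9.76

pH = 9.76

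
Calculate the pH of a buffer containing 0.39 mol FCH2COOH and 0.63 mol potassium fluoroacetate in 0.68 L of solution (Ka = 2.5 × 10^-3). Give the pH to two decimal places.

pKa = −log(2.5 × 10^-3) = 2.602
pH = pKa + log([A⁻]/[HA]) = 2.602 + log(0.63/0.39)
pH = 2.602 + (+0.208) = 2.81

pH = 2.81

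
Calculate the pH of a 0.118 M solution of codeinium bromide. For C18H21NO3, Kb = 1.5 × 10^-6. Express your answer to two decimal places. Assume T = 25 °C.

pH = 4.55

C18H22NO3+ is the conjugate acid of the weak base C18H21NO3.
Ka = Kw/Kb = 1.0×10^-14 / 1.5 × 10^-6 = 6.67 × 10^-9
Ka = x²/(0.118 − x) = 6.67 × 10^-9
Since Ka ≪ C₀, x ≈ √(Ka·C₀) = 2.81 × 10^-5 M.
pH = −log(2.81 × 10^-5) = 4.55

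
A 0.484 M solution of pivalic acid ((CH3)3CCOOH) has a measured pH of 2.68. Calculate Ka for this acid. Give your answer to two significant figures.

Ka = 9.1 × 10^-6

[H+] = 10^(-2.68) = 2.09 × 10^-3 M
At equilibrium [HA] = 0.484 − 2.09 × 10^-3 = 4.82 × 10^-1 M
Ka = [H+][A-]/[HA] = (2.09 × 10^-3)² / 4.82 × 10^-1 = 9.1 × 10^-6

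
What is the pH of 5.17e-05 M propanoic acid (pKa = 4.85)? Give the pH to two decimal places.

pH = 4.68

CH3CH2COOH ⇌ CH3CH2COO- + H+
Ka = 10^(−4.85) = 1.41 × 10^-5
From the ICE table, Ka = [H+]²/(5.17e-05 − [H+]) = 1.41 × 10^-5.
[H+] is not negligible relative to C₀; solve [H+]² + 1.41e-05·[H+] − 7.29e-10 = 0.
[H+] = (−Ka + √(Ka² + 4·Ka·C₀))/2 = 2.09 × 10^-5 M
pH = −log(2.09 × 10^-5) = 4.68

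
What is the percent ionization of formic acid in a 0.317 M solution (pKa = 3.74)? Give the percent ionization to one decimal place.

2.4%

HCOOH ⇌ HCOO- + H+; let x = [H+] at equilibrium.
Ka = 10^(−3.74) = 1.82 × 10^-4
x ≈ √(Ka·C₀) = √(1.82 × 10^-4 × 0.317) = 7.60 × 10^-3 M
Fraction ionized = 7.60 × 10^-3 / 0.317 = 0.0240 → 2.4%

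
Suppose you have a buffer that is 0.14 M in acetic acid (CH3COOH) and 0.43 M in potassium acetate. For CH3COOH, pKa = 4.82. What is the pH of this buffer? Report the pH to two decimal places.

pH = 5.31

Henderson–Hasselbalch: pH = pKa + log([CH3COO-]/[CH3COOH]) = 4.82 + log(0.43/0.14)
pH = 4.82 + (+0.487) = 5.31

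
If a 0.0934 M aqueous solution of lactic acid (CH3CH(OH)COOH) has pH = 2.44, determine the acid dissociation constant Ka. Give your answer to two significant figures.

Ka = 1.5 × 10^-4

[H+] = 10^(-2.44) = 3.63 × 10^-3 M
At equilibrium [HA] = 0.0934 − 3.63 × 10^-3 = 8.98 × 10^-2 M
Ka = [H+][A-]/[HA] = (3.63 × 10^-3)² / 8.98 × 10^-2 = 1.5 × 10^-4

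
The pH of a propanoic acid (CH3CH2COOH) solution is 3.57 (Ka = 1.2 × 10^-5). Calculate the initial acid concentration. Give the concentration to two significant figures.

C₀ = 6.3 × 10^-3 M

[H+] = 10^(-3.57) = 2.69 × 10^-4 M = x
Ka = x²/(C₀ − x) ⇒ C₀ = x + x²/Ka
C₀ = 2.69 × 10^-4 + (2.69 × 10^-4)²/(1.2 × 10^-5) = 6.30 × 10^-3 M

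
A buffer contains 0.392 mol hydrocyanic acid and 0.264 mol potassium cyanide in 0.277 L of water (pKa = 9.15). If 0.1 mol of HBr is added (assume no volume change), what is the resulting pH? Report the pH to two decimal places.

After neutralization: n(HCN) = 0.492 mol, n(CN-) = 0.164 mol.
pH = pKa + log(n_CN-/n_HCN) = 9.15 + log(0.164/0.492) = 9.15 + (-0.477)

pH = 8.67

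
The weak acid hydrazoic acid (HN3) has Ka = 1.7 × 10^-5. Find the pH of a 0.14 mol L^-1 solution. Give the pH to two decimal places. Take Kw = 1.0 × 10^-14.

pH = 2.81

HN3 ⇌ N3- + H+
Ka = [H+]²/(0.14 − [H+]) = 1.7 × 10^-5
Since Ka ≪ C₀, [H+] ≈ √(Ka·C₀) = 1.54 × 10^-3 M.
pH = −log(1.54 × 10^-3) = 2.81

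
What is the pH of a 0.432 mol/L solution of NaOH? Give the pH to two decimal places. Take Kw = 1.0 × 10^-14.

NaOH is a strong base; [OH-] = 0.432 M.
pOH = -log(0.432) = 0.36
pH = 14.00 - 0.36 = 13.64

pH = 13.64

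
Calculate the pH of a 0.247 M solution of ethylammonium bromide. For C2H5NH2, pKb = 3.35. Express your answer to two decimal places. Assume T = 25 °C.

pH = 5.63

C2H5NH3+ is the conjugate acid of the weak base C2H5NH2.
Kb = 10^(−3.35) = 4.47 × 10^-4
Ka = Kw/Kb = 1.0×10^-14 / 4.47 × 10^-4 = 2.24 × 10^-11
Let x = [H+] at equilibrium. Ka = x²/(0.247 − x).
Neglecting x in the denominator: x = √(2.24 × 10^-11 × 0.247) = 2.35 × 10^-6 M
Check: 0.00095% ionized — well under 5%, approximation valid.
pH = −log[H+] = −log(2.35 × 10^-6) = 5.63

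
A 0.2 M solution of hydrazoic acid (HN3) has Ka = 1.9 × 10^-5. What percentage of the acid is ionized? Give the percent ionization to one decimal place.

1.0%

HN3 ⇌ N3- + H+; let x = [H+] at equilibrium.
x ≈ √(Ka·C₀) = √(1.9 × 10^-5 × 0.2) = 1.95 × 10^-3 M
Fraction ionized = 1.95 × 10^-3 / 0.2 = 0.0097 → 1.0%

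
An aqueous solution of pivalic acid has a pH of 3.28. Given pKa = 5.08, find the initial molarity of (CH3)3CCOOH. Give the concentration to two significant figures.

C₀ = 3.4 × 10^-2 M

[H+] = 10^(-3.28) = 5.25 × 10^-4 M = x
Ka = 10^(−5.08) = 8.32 × 10^-6
Ka = x²/(C₀ − x) ⇒ C₀ = x + x²/Ka
C₀ = 5.25 × 10^-4 + (5.25 × 10^-4)²/(8.32 × 10^-6) = 3.37 × 10^-2 M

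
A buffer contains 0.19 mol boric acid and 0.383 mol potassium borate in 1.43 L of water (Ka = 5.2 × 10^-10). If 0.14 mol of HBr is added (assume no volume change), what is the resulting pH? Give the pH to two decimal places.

pH = 9.15

After neutralization: n(B(OH)3) = 0.33 mol, n(B(OH)4-) = 0.243 mol.
pKa = −log(5.2 × 10^-10) = 9.284
Henderson–Hasselbalch with mole ratio 0.243/0.33: pH = 9.284 + (-0.133)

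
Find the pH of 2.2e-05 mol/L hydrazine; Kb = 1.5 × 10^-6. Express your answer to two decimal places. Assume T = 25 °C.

pH = 8.70

N2H4 + H2O ⇌ N2H5+ + OH-
Kb = [OH-]²/(2.2e-05 − [OH-]) = 1.5 × 10^-6
[OH-] is not negligible relative to C₀; solve [OH-]² + 1.5e-06·[OH-] − 3.3e-11 = 0.
[OH-] = (−Kb + √(Kb² + 4·Kb·C₀))/2 = 5.04 × 10^-6 M
pOH = −log(5.04 × 10^-6) = 5.30; pH = 14.00 − 5.30 = 8.70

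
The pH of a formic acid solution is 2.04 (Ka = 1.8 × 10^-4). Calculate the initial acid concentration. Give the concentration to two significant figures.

[H+] = 10^(-2.04) = 9.12 × 10^-3 M = x
Ka = x²/(C₀ − x) ⇒ C₀ = x + x²/Ka
C₀ = 9.12 × 10^-3 + (9.12 × 10^-3)²/(1.8 × 10^-4) = 4.71 × 10^-1 M

C₀ = 4.7 × 10^-1 M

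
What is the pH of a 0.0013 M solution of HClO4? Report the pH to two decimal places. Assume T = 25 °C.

HClO4 is a strong acid and dissociates completely, so [H+] = 0.0013 M.
pH = -log(0.0013) = 2.89

pH = 2.89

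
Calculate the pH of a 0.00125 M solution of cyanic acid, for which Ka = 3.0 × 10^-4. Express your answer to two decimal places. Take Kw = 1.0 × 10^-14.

pH = 3.32

HOCN ⇌ OCN- + H+
Let x = [H+] at equilibrium. Ka = x²/(0.00125 − x).
The 5% rule fails; solving x² + Ka·x − Ka·C₀ = 0 exactly:
x = (−Ka + √(Ka² + 4·Ka·C₀))/2 = 4.80 × 10^-4 M
pH = −log[H+] = −log(4.80 × 10^-4) = 3.32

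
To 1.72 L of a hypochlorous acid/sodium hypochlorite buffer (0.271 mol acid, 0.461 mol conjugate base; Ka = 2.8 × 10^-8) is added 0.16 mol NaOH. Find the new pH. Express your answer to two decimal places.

OH- converts HOCl to OCl-: HOCl → 0.111 mol, OCl- → 0.621 mol.
pKa = −log(2.8 × 10^-8) = 7.553
Henderson–Hasselbalch with mole ratio 0.621/0.111: pH = 7.553 + (+0.748)

pH = 8.30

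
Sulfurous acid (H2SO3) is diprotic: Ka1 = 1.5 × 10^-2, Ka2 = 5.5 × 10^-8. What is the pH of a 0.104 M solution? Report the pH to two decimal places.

Ka1 ≫ Ka2, so treat the first dissociation as the only significant source of H+.
Ka1 = x²/(0.104 − x) = 1.5 × 10^-2
Solving the quadratic: x = (−Ka1 + √(Ka1² + 4·Ka1·C₀))/2 = 3.27 × 10^-2 M
pH = −log(3.27 × 10^-2) = 1.49

pH = 1.49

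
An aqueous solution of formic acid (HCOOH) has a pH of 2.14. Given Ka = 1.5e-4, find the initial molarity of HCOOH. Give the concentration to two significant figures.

C₀ = 3.6 × 10^-1 M

[H+] = 10^(-2.14) = 7.24 × 10^-3 M = x
Ka = x²/(C₀ − x) ⇒ C₀ = x + x²/Ka
C₀ = 7.24 × 10^-3 + (7.24 × 10^-3)²/(1.5 × 10^-4) = 3.57 × 10^-1 M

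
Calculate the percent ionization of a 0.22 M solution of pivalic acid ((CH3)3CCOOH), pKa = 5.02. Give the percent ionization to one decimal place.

(CH3)3CCOOH ⇌ (CH3)3CCOO- + H+; let x = [H+] at equilibrium.
Ka = 10^(−5.02) = 9.55 × 10^-6
x ≈ √(Ka·C₀) = √(9.55 × 10^-6 × 0.22) = 1.45 × 10^-3 M
% ionization = x/C₀ × 100% = 1.45 × 10^-3/0.22 × 100% = 0.7%

0.7%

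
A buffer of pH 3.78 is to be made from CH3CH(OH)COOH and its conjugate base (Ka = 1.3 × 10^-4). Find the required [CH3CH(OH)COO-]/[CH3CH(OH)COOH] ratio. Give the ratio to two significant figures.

ratio = 0.78

pKa = -log(1.3 × 10^-4) = 3.886
pH = pKa + log(r) ⇒ log(r) = 3.78 − 3.886 = -0.106
r = [CH3CH(OH)COO-]/[CH3CH(OH)COOH] = 10^(-0.106) = 0.783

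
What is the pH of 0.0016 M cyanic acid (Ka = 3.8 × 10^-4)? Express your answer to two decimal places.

pH = 3.21

HOCN ⇌ OCN- + H+
Ka = [H+]²/(0.0016 − [H+]) = 3.8 × 10^-4
Here C₀/Ka ≈ 4.21, so the small-[H+] approximation fails. Use the quadratic:
[H+] = [−0.00038 + √(0.00038² + 2.43e-06)]/2 = 6.13 × 10^-4 M
pH = −log[H+] = −log(6.13 × 10^-4) = 3.21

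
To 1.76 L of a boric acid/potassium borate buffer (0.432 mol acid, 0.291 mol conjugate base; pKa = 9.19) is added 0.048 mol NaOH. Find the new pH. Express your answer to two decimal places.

OH- converts B(OH)3 to B(OH)4-: B(OH)3 → 0.384 mol, B(OH)4- → 0.339 mol.
pH = pKa + log(n_B(OH)4-/n_B(OH)3) = 9.19 + log(0.339/0.384) = 9.19 + (-0.054)

pH = 9.14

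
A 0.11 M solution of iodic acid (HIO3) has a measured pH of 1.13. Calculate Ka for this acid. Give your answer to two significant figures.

Ka = 1.5 × 10^-1

[H+] = 10^(-1.13) = 7.41 × 10^-2 M
At equilibrium [HA] = 0.11 − 7.41 × 10^-2 = 3.59 × 10^-2 M
Ka = [H+][A-]/[HA] = (7.41 × 10^-2)² / 3.59 × 10^-2 = 1.5 × 10^-1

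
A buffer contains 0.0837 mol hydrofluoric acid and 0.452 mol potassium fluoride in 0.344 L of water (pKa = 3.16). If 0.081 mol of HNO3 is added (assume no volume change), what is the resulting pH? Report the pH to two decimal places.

pH = 3.51

After neutralization: n(HF) = 0.165 mol, n(F-) = 0.371 mol.
pH = pKa + log(n_F-/n_HF) = 3.16 + log(0.371/0.165) = 3.16 + (+0.352)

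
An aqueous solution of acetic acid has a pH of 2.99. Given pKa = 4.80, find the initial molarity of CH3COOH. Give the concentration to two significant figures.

[H+] = 10^(-2.99) = 1.02 × 10^-3 M = x
Ka = 10^(−4.80) = 1.58 × 10^-5
Ka = x²/(C₀ − x) ⇒ C₀ = x + x²/Ka
C₀ = 1.02 × 10^-3 + (1.02 × 10^-3)²/(1.58 × 10^-5) = 6.69 × 10^-2 M

C₀ = 6.7 × 10^-2 M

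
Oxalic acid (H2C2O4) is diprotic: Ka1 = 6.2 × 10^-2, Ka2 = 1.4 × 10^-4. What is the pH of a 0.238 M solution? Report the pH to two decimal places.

Ka1 ≫ Ka2, so treat the first dissociation as the only significant source of H+.
Ka1 = x²/(0.238 − x) = 6.2 × 10^-2
Solving the quadratic: x = (−Ka1 + √(Ka1² + 4·Ka1·C₀))/2 = 9.44 × 10^-2 M
pH = −log(9.44 × 10^-2) = 1.03

pH = 1.03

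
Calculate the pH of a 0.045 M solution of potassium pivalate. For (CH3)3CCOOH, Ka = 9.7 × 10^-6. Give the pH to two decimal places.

pH = 8.83

(CH3)3CCOO- is the conjugate base of the weak acid (CH3)3CCOOH.
Kb = Kw/Ka = 1.0×10^-14 / 9.7 × 10^-6 = 1.03 × 10^-9
Let x = [OH-] at equilibrium. Kb = x²/(0.045 − x).
Neglecting x in the denominator: x = √(1.03 × 10^-9 × 0.045) = 6.81 × 10^-6 M
(x/C₀ = 0.015% < 5%, so the approximation holds.)
pOH = −log(6.81 × 10^-6) = 5.17; pH = 14.00 − 5.17 = 8.83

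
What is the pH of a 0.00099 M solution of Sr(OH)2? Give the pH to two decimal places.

Sr(OH)2 is a strong base (each formula unit releases 2 OH-); [OH-] = 0.00198 M.
pOH = -log(0.00198) = 2.70
pH = 14.00 - 2.70 = 11.30

pH = 11.30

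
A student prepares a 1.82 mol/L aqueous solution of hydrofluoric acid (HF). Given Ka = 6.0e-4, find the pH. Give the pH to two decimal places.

HF ⇌ F- + H+
Ka = x²/(1.82 − x) = 6.0 × 10^-4
Assume x ≪ 1.82: x ≈ √(6.0 × 10^-4 × 1.82) = 3.30 × 10^-2 M
Check: 1.8% ionized — well under 5%, approximation valid.
pH = −log(3.30 × 10^-2) = 1.48

pH = 1.48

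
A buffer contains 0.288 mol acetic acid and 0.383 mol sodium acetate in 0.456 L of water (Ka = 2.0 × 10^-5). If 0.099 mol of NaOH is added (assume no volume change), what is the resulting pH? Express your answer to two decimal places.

OH- converts CH3COOH to CH3COO-: CH3COOH → 0.189 mol, CH3COO- → 0.482 mol.
pKa = −log(2.0 × 10^-5) = 4.699
pH = pKa + log([A⁻]/[HA]) = 4.699 + log(0.482/0.189) = 4.699 +0.407

pH = 5.11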